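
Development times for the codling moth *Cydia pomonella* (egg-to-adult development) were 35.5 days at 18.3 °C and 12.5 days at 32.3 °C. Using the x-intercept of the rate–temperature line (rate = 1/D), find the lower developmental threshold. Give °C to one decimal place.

10.7 °C

Linear rate model ⇒ the product D·(T − T_b) is constant across temperatures.
35.5·(18.3 − T_b) = 12.5·(32.3 − T_b)
T_b = (35.5·18.3 − 12.5·32.3) / (35.5 − 12.5) = 245.90 / 23.0 = 10.691 °C ≈ 10.7 °C.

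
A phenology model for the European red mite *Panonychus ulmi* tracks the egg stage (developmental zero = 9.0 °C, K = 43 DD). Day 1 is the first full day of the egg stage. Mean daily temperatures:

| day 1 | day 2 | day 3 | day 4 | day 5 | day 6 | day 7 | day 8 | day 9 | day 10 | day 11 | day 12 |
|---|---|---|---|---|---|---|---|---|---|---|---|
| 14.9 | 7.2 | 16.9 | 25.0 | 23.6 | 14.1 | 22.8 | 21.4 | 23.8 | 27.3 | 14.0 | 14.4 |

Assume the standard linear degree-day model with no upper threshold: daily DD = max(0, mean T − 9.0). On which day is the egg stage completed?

day 5

Daily DD above 9.0 °C: 5.9, 0.0, 7.9, 16.0, 14.6, 5.1, 13.8, 12.4, 14.8, 18.3, 5.0, 5.4.
Cumulative: 5.9, 5.9, 13.8, 29.8, 44.4, 49.5, 63.3, 75.7, 90.5, 108.8, 113.8, 119.2.
The total first reaches 43 DD on day 5.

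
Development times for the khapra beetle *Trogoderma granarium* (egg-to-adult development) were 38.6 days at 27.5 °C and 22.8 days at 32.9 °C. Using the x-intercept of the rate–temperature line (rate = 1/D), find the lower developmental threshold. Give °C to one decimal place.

19.7 °C

Equal thermal constants: D₁(T₁ − T_b) = D₂(T₂ − T_b).
38.6·(27.5 − T_b) = 22.8·(32.9 − T_b)
T_b = (38.6·27.5 − 22.8·32.9) / (38.6 − 22.8) = 311.38 / 15.8 = 19.708 °C ≈ 19.7 °C.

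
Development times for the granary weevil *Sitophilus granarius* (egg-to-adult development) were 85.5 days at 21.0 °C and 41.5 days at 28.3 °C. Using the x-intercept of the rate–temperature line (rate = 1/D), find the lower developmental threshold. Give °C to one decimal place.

Equal thermal constants: D₁(T₁ − T_b) = D₂(T₂ − T_b).
85.5·(21.0 − T_b) = 41.5·(28.3 − T_b)
T_b = (85.5·21.0 − 41.5·28.3) / (85.5 − 41.5) = 621.05 / 44.0 = 14.115 °C ≈ 14.1 °C.

14.1 °C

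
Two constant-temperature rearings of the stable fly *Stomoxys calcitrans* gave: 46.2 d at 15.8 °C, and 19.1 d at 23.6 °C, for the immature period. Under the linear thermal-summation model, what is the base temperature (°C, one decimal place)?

10.3 °C

Equal thermal constants: D₁(T₁ − T_b) = D₂(T₂ − T_b).
46.2·(15.8 − T_b) = 19.1·(23.6 − T_b)
T_b = (46.2·15.8 − 19.1·23.6) / (46.2 − 19.1) = 279.20 / 27.1 = 10.303 °C ≈ 10.3 °C.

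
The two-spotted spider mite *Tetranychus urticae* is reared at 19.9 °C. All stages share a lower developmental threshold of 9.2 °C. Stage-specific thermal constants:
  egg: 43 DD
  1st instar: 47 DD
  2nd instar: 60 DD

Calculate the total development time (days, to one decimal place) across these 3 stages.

Daily accumulation at 19.9 °C = 19.9 − 9.2 = 10.7 DD/day.
Total K = 43 + 47 + 60 = 150 DD.
Total duration = 150 / 10.7 = 14.019 ≈ 14.0 days.

14.0 days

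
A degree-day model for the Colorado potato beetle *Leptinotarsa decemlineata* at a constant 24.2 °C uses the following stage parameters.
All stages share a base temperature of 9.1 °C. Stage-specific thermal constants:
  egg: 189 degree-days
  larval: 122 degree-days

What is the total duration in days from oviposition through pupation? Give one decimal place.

Daily accumulation at 24.2 °C = 24.2 − 9.1 = 15.1 DD/day.
Total K = 189 + 122 = 311 DD.
Total duration = 311 / 15.1 = 20.596 ≈ 20.6 days.

20.6 days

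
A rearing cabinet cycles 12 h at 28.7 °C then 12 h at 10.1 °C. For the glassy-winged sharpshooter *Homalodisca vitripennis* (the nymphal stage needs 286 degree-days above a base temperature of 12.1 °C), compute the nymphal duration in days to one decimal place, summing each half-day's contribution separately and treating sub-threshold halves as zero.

Day half: max(0, 28.7 − 12.1) × 0.5 = 16.6 × 0.5 = 8.30 DD.
Night half: max(0, 10.1 − 12.1) × 0.5 = 0.0 × 0.5 = 0.00 DD.
Per 24 h: 8.30 DD/day.
Duration = 286 / 8.30 = 34.458 ≈ 34.5 days.

34.5 days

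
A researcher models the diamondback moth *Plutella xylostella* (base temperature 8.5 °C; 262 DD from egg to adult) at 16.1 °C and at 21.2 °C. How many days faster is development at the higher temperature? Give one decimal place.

13.8 days

At 16.1 °C: 262 / (16.1 − 8.5) = 262 / 7.6 = 34.474 d.
At 21.2 °C: 262 / (21.2 − 8.5) = 262 / 12.7 = 20.630 d.
Difference = |34.474 − 20.630| = 13.844 ≈ 13.8 days.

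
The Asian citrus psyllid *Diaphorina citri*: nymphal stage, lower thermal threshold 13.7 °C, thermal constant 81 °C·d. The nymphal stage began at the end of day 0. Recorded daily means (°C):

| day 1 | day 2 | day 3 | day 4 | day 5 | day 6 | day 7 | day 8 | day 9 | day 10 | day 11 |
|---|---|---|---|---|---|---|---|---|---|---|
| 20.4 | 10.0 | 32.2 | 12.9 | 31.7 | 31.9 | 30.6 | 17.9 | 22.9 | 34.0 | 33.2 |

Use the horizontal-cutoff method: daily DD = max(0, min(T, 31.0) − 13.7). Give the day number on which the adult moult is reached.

day 9

Daily DD above 13.7 °C (capped at 17.3): 6.7, 0.0, 17.3, 0.0, 17.3, 17.3, 16.9, 4.2, 9.2, 17.3, 17.3.
Cumulative: 6.7, 6.7, 24.0, 24.0, 41.3, 58.6, 75.5, 79.7, 88.9, 106.2, 123.5.
The total first reaches 81 DD on day 9.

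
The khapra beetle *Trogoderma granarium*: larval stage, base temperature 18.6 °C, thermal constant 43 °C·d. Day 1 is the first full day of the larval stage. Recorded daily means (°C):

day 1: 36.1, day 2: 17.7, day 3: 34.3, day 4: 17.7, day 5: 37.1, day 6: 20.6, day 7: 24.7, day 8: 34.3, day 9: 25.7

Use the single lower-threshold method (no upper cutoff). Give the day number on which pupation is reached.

day 5

Daily DD above 18.6 °C: 17.5, 0.0, 15.7, 0.0, 18.5, 2.0, 6.1, 15.7, 7.1.
Cumulative: 17.5, 17.5, 33.2, 33.2, 51.7, 53.7, 59.8, 75.5, 82.6.
The total first reaches 43 DD on day 5.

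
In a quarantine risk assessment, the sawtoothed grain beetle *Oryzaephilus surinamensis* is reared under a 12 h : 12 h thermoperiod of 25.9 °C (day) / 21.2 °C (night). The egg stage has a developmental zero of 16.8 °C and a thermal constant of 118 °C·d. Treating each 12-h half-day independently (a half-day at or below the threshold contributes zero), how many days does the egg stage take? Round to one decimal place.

17.5 days

Day half: max(0, 25.9 − 16.8) × 0.5 = 9.1 × 0.5 = 4.55 DD.
Night half: max(0, 21.2 − 16.8) × 0.5 = 4.4 × 0.5 = 2.20 DD.
Per 24 h: 6.75 DD/day.
Duration = 118 / 6.75 = 17.481 ≈ 17.5 days.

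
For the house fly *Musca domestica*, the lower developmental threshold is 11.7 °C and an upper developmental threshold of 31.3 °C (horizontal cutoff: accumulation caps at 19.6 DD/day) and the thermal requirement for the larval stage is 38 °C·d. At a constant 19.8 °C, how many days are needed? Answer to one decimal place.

4.7 days

Daily accumulation = 19.8 − 11.7 = 8.1 DD/day.
Duration = 38 / 8.1 = 4.691 ≈ 4.7 days.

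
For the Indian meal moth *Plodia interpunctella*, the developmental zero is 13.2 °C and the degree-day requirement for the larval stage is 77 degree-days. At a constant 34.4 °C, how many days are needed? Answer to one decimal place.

3.6 days

Daily accumulation = 34.4 − 13.2 = 21.2 DD/day.
Duration = 77 / 21.2 = 3.632 ≈ 3.6 days.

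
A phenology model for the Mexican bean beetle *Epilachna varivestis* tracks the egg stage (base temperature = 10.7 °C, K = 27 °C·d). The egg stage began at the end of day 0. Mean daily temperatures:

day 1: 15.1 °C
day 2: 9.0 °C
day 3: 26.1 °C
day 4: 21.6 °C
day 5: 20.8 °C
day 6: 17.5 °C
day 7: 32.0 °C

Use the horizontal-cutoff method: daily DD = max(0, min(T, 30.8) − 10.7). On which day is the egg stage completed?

Daily DD above 10.7 °C (capped at 20.1): 4.4, 0.0, 15.4, 10.9, 10.1, 6.8, 20.1.
Cumulative: 4.4, 4.4, 19.8, 30.7, 40.8, 47.6, 67.7.
The total first reaches 27 DD on day 4.

day 4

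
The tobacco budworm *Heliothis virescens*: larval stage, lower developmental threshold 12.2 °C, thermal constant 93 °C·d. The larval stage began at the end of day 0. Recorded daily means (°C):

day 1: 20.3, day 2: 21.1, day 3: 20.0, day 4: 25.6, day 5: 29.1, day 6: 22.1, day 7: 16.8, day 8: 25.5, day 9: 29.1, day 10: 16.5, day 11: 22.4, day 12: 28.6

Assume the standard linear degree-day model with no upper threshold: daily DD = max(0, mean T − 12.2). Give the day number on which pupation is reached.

day 9

Daily DD above 12.2 °C: 8.1, 8.9, 7.8, 13.4, 16.9, 9.9, 4.6, 13.3, 16.9, 4.3, 10.2, 16.4.
Cumulative: 8.1, 17.0, 24.8, 38.2, 55.1, 65.0, 69.6, 82.9, 99.8, 104.1, 114.3, 130.7.
The total first reaches 93 DD on day 9.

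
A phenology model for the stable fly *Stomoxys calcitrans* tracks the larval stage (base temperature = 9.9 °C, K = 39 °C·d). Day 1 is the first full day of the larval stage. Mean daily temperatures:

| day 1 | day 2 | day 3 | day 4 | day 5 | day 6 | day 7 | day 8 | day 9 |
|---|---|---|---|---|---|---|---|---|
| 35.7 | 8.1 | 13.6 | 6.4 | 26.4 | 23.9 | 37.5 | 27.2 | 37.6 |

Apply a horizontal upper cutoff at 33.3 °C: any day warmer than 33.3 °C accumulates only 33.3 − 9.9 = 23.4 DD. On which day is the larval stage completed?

day 5

Daily DD above 9.9 °C (capped at 23.4): 23.4, 0.0, 3.7, 0.0, 16.5, 14.0, 23.4, 17.3, 23.4.
Cumulative: 23.4, 23.4, 27.1, 27.1, 43.6, 57.6, 81.0, 98.3, 121.7.
The total first reaches 39 DD on day 5.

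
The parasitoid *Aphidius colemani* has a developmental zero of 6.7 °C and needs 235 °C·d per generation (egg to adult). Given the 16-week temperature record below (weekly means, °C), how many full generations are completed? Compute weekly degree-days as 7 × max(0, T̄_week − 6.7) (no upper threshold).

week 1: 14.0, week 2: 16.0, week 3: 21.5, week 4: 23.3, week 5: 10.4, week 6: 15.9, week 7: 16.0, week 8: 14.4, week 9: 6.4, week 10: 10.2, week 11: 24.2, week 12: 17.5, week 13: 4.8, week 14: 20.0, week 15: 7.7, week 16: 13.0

3 generations

Weekly DD (7 × max(0, T̄ − 6.7)): 51.1, 65.1, 103.6, 116.2, 25.9, 64.4, 65.1, 53.9, 0.0, 24.5, 122.5, 75.6, 0.0, 93.1, 7.0, 44.1.
Season total = 912.1 DD.
Complete generations = ⌊912.1 / 235⌋ = 3.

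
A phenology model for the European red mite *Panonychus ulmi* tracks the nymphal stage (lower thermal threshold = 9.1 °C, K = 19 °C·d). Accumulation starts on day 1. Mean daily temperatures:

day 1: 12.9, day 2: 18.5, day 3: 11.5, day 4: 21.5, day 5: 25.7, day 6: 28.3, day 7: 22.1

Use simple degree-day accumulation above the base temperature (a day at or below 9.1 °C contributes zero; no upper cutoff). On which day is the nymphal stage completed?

Daily DD above 9.1 °C: 3.8, 9.4, 2.4, 12.4, 16.6, 19.2, 13.0.
Cumulative: 3.8, 13.2, 15.6, 28.0, 44.6, 63.8, 76.8.
The total first reaches 19 DD on day 4.

day 4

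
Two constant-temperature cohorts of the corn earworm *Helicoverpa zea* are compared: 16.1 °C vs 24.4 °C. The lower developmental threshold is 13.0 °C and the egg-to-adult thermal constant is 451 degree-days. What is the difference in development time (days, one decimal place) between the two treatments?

105.9 days

At 16.1 °C: 451 / (16.1 − 13.0) = 451 / 3.1 = 145.484 d.
At 24.4 °C: 451 / (24.4 − 13.0) = 451 / 11.4 = 39.561 d.
Difference = |145.484 − 39.561| = 105.922 ≈ 105.9 days.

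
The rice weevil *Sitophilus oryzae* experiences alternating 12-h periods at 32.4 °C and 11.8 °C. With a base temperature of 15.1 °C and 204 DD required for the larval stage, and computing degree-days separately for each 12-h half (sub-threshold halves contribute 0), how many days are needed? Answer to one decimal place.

Day half: max(0, 32.4 − 15.1) × 0.5 = 17.3 × 0.5 = 8.65 DD.
Night half: max(0, 11.8 − 15.1) × 0.5 = 0.0 × 0.5 = 0.00 DD.
Per 24 h: 8.65 DD/day.
Duration = 204 / 8.65 = 23.584 ≈ 23.6 days.

23.6 days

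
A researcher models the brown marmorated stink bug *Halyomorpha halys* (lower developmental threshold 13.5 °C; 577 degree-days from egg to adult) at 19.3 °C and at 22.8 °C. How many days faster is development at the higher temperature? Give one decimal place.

At 19.3 °C: 577 / (19.3 − 13.5) = 577 / 5.8 = 99.483 d.
At 22.8 °C: 577 / (22.8 − 13.5) = 577 / 9.3 = 62.043 d.
Difference = |99.483 − 62.043| = 37.440 ≈ 37.4 days.

37.4 days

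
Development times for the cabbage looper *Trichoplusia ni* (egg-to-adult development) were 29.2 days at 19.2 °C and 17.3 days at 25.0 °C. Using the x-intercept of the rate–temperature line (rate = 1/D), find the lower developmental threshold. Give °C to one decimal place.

10.8 °C

Linear rate model ⇒ the product D·(T − T_b) is constant across temperatures.
29.2·(19.2 − T_b) = 17.3·(25.0 − T_b)
T_b = (29.2·19.2 − 17.3·25.0) / (29.2 − 17.3) = 128.14 / 11.9 = 10.768 °C ≈ 10.8 °C.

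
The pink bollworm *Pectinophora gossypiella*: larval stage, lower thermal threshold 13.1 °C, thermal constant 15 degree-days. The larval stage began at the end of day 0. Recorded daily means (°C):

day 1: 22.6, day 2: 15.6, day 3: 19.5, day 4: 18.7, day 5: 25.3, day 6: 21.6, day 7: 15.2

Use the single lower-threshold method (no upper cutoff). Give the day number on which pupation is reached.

day 3

Daily DD above 13.1 °C: 9.5, 2.5, 6.4, 5.6, 12.2, 8.5, 2.1.
Cumulative: 9.5, 12.0, 18.4, 24.0, 36.2, 44.7, 46.8.
The total first reaches 15 DD on day 3.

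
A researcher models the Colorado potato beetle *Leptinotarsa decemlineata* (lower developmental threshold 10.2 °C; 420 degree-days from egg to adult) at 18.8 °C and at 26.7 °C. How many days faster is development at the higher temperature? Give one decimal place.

At 18.8 °C: 420 / (18.8 − 10.2) = 420 / 8.6 = 48.837 d.
At 26.7 °C: 420 / (26.7 − 10.2) = 420 / 16.5 = 25.455 d.
Difference = |48.837 − 25.455| = 23.383 ≈ 23.4 days.

23.4 days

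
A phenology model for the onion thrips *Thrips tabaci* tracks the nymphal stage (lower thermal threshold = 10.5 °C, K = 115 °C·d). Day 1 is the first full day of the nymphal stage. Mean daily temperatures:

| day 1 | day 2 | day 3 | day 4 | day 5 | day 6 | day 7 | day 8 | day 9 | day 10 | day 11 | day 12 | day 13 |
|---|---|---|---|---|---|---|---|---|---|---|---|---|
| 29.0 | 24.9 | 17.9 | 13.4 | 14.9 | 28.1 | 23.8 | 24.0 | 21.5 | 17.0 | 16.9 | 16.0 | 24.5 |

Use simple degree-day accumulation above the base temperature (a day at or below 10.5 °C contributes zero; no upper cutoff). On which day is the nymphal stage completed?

day 11

Daily DD above 10.5 °C: 18.5, 14.4, 7.4, 2.9, 4.4, 17.6, 13.3, 13.5, 11.0, 6.5, 6.4, 5.5, 14.0.
Cumulative: 18.5, 32.9, 40.3, 43.2, 47.6, 65.2, 78.5, 92.0, 103.0, 109.5, 115.9, 121.4, 135.4.
The total first reaches 115 DD on day 11.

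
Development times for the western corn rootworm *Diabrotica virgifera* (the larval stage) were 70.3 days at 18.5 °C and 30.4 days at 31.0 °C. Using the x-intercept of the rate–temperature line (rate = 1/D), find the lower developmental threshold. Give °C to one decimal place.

9.0 °C

Equal thermal constants: D₁(T₁ − T_b) = D₂(T₂ − T_b).
70.3·(18.5 − T_b) = 30.4·(31.0 − T_b)
T_b = (70.3·18.5 − 30.4·31.0) / (70.3 − 30.4) = 358.15 / 39.9 = 8.976 °C ≈ 9.0 °C.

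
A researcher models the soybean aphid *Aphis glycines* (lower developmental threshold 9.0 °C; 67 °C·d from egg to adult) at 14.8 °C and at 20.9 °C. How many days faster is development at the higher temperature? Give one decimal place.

At 14.8 °C: 67 / (14.8 − 9.0) = 67 / 5.8 = 11.552 d.
At 20.9 °C: 67 / (20.9 − 9.0) = 67 / 11.9 = 5.630 d.
Difference = |11.552 − 5.630| = 5.921 ≈ 5.9 days.

5.9 days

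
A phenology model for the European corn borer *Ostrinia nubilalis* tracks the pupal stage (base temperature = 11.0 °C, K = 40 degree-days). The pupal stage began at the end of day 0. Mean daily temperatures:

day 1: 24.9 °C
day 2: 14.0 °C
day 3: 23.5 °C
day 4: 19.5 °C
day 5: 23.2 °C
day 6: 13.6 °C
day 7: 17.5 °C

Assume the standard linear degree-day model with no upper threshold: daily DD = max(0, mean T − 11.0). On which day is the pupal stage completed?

day 5

Daily DD above 11.0 °C: 13.9, 3.0, 12.5, 8.5, 12.2, 2.6, 6.5.
Cumulative: 13.9, 16.9, 29.4, 37.9, 50.1, 52.7, 59.2.
The total first reaches 40 DD on day 5.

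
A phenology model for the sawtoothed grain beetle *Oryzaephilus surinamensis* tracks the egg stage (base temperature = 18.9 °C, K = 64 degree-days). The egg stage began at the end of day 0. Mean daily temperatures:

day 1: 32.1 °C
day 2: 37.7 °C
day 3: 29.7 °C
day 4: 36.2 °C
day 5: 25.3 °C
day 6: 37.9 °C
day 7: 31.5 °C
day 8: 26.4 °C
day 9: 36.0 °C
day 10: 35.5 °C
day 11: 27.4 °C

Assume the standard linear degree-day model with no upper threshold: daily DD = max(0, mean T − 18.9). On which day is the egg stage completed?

day 5

Daily DD above 18.9 °C: 13.2, 18.8, 10.8, 17.3, 6.4, 19.0, 12.6, 7.5, 17.1, 16.6, 8.5.
Cumulative: 13.2, 32.0, 42.8, 60.1, 66.5, 85.5, 98.1, 105.6, 122.7, 139.3, 147.8.
The total first reaches 64 DD on day 5.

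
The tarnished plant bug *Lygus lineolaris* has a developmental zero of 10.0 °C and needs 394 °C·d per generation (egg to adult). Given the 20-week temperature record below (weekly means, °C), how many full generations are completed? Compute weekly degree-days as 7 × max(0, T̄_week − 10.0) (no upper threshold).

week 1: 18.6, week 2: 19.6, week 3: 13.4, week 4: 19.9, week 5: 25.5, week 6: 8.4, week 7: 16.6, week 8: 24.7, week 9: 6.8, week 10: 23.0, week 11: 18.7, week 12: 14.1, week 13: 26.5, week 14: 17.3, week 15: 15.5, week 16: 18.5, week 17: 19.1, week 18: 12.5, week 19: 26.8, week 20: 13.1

Weekly DD (7 × max(0, T̄ − 10.0)): 60.2, 67.2, 23.8, 69.3, 108.5, 0.0, 46.2, 102.9, 0.0, 91.0, 60.9, 28.7, 115.5, 51.1, 38.5, 59.5, 63.7, 17.5, 117.6, 21.7.
Season total = 1143.8 DD.
Complete generations = ⌊1143.8 / 394⌋ = 2.

2 generations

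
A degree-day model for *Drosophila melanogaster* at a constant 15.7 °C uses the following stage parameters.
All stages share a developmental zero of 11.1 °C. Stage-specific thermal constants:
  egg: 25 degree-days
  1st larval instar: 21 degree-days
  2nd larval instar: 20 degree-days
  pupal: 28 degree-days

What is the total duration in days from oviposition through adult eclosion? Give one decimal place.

20.4 days

Daily accumulation at 15.7 °C = 15.7 − 11.1 = 4.6 DD/day.
Total K = 25 + 21 + 20 + 28 = 94 DD.
Total duration = 94 / 4.6 = 20.435 ≈ 20.4 days.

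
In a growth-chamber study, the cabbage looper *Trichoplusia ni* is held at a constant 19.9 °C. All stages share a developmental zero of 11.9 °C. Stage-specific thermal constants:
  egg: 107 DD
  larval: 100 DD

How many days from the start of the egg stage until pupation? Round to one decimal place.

Daily accumulation at 19.9 °C = 19.9 − 11.9 = 8.0 DD/day.
Total K = 107 + 100 = 207 DD.
Total duration = 207 / 8.0 = 25.875 ≈ 25.9 days.

25.9 days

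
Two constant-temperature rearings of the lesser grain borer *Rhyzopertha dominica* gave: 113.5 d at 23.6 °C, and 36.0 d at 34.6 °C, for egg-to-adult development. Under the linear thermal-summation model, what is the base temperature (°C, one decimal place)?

18.5 °C

Linear rate model ⇒ the product D·(T − T_b) is constant across temperatures.
113.5·(23.6 − T_b) = 36.0·(34.6 − T_b)
T_b = (113.5·23.6 − 36.0·34.6) / (113.5 − 36.0) = 1433.00 / 77.5 = 18.490 °C ≈ 18.5 °C.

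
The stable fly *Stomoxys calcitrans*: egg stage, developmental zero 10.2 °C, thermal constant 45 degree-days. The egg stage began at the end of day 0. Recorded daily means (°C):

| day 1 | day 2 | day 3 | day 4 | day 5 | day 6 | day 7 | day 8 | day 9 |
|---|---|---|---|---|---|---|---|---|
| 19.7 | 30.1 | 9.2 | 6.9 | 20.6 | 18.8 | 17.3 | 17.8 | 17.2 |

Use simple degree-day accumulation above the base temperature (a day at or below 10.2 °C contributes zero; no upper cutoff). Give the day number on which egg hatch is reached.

day 6

Daily DD above 10.2 °C: 9.5, 19.9, 0.0, 0.0, 10.4, 8.6, 7.1, 7.6, 7.0.
Cumulative: 9.5, 29.4, 29.4, 29.4, 39.8, 48.4, 55.5, 63.1, 70.1.
The total first reaches 45 DD on day 6.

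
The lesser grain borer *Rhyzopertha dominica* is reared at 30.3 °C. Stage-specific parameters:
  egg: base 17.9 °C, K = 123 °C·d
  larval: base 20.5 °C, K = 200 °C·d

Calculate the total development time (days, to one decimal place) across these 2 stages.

egg: 123 / (30.3 − 17.9) = 123 / 12.4 = 9.919 d.
larval: 200 / (30.3 − 20.5) = 200 / 9.8 = 20.408 d.
Sum = 30.328 ≈ 30.3 days.

30.3 days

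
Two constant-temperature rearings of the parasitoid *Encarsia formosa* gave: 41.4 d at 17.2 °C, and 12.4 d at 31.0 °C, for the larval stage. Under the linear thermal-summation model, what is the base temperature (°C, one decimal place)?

11.3 °C

Equal thermal constants: D₁(T₁ − T_b) = D₂(T₂ − T_b).
41.4·(17.2 − T_b) = 12.4·(31.0 − T_b)
T_b = (41.4·17.2 − 12.4·31.0) / (41.4 − 12.4) = 327.68 / 29.0 = 11.299 °C ≈ 11.3 °C.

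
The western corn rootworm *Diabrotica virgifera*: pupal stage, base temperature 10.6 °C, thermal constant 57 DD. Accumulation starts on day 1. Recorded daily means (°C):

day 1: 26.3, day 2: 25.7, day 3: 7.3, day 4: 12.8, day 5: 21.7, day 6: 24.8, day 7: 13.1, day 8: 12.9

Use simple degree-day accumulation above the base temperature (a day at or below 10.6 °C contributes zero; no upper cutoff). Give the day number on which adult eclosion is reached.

day 6

Daily DD above 10.6 °C: 15.7, 15.1, 0.0, 2.2, 11.1, 14.2, 2.5, 2.3.
Cumulative: 15.7, 30.8, 30.8, 33.0, 44.1, 58.3, 60.8, 63.1.
The total first reaches 57 DD on day 6.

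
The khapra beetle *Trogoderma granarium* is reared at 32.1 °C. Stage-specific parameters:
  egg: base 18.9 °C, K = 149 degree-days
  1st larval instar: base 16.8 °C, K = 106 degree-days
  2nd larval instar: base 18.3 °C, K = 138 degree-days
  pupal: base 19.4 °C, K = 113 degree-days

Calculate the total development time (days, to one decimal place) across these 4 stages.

37.1 days

egg: 149 / (32.1 − 18.9) = 149 / 13.2 = 11.288 d.
1st larval instar: 106 / (32.1 − 16.8) = 106 / 15.3 = 6.928 d.
2nd larval instar: 138 / (32.1 − 18.3) = 138 / 13.8 = 10.000 d.
pupal: 113 / (32.1 − 19.4) = 113 / 12.7 = 8.898 d.
Sum = 37.114 ≈ 37.1 days.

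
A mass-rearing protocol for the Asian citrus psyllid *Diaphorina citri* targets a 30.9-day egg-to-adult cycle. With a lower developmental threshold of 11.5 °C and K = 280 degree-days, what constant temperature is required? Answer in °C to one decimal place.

20.6 °C

Required daily accumulation = 280 / 30.9 = 9.061 DD/day.
T = T_base + 9.061 = 11.5 + 9.061 = 20.561 ≈ 20.6 °C.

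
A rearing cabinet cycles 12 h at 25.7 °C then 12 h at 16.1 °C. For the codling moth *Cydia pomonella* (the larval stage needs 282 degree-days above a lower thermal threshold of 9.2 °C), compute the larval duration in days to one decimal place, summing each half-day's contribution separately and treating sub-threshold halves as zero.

Day half: max(0, 25.7 − 9.2) × 0.5 = 16.5 × 0.5 = 8.25 DD.
Night half: max(0, 16.1 − 9.2) × 0.5 = 6.9 × 0.5 = 3.45 DD.
Per 24 h: 11.70 DD/day.
Duration = 282 / 11.70 = 24.103 ≈ 24.1 days.

24.1 days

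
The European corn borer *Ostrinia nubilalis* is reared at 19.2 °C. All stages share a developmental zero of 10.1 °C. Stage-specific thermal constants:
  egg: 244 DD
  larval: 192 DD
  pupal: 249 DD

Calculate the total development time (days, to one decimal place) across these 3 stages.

75.3 days

Daily accumulation at 19.2 °C = 19.2 − 10.1 = 9.1 DD/day.
Total K = 244 + 192 + 249 = 685 DD.
Total duration = 685 / 9.1 = 75.275 ≈ 75.3 days.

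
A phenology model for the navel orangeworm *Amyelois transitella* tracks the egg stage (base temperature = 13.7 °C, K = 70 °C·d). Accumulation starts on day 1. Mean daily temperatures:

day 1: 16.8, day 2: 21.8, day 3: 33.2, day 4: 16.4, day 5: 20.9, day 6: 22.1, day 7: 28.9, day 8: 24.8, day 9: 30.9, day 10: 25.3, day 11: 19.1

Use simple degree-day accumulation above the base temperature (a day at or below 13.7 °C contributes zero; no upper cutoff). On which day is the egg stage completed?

Daily DD above 13.7 °C: 3.1, 8.1, 19.5, 2.7, 7.2, 8.4, 15.2, 11.1, 17.2, 11.6, 5.4.
Cumulative: 3.1, 11.2, 30.7, 33.4, 40.6, 49.0, 64.2, 75.3, 92.5, 104.1, 109.5.
The total first reaches 70 DD on day 8.

day 8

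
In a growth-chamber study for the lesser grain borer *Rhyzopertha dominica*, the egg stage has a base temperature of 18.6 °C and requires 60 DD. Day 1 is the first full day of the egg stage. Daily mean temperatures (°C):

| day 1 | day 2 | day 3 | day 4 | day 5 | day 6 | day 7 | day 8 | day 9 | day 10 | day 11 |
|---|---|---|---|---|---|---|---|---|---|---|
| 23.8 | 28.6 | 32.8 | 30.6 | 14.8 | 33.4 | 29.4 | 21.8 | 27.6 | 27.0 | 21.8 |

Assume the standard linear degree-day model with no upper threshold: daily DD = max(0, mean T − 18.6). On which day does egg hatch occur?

Daily DD above 18.6 °C: 5.2, 10.0, 14.2, 12.0, 0.0, 14.8, 10.8, 3.2, 9.0, 8.4, 3.2.
Cumulative: 5.2, 15.2, 29.4, 41.4, 41.4, 56.2, 67.0, 70.2, 79.2, 87.6, 90.8.
The total first reaches 60 DD on day 7.

day 7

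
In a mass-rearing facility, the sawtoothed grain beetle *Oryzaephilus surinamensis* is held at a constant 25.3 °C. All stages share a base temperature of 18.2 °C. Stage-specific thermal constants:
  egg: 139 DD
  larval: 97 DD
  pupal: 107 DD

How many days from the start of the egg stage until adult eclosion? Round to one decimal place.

Daily accumulation at 25.3 °C = 25.3 − 18.2 = 7.1 DD/day.
Total K = 139 + 97 + 107 = 343 DD.
Total duration = 343 / 7.1 = 48.310 ≈ 48.3 days.

48.3 days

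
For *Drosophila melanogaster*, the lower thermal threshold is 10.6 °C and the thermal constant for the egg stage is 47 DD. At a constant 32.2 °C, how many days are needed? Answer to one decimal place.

2.2 days

Daily accumulation = 32.2 − 10.6 = 21.6 DD/day.
Duration = 47 / 21.6 = 2.176 ≈ 2.2 days.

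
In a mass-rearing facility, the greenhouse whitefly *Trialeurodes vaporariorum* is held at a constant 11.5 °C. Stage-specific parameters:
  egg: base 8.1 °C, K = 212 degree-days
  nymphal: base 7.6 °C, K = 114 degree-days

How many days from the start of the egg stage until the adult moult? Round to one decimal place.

egg: 212 / (11.5 − 8.1) = 212 / 3.4 = 62.353 d.
nymphal: 114 / (11.5 − 7.6) = 114 / 3.9 = 29.231 d.
Sum = 91.584 ≈ 91.6 days.

91.6 days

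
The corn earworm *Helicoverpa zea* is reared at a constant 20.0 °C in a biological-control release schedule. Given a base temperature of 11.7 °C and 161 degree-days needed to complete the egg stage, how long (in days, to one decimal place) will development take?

Daily accumulation = 20.0 − 11.7 = 8.3 DD/day.
Duration = 161 / 8.3 = 19.398 ≈ 19.4 days.

19.4 days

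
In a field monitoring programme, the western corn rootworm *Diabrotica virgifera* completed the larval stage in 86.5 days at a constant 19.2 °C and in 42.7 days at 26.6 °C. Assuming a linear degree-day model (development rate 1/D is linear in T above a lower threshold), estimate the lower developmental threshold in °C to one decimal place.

Equal thermal constants: D₁(T₁ − T_b) = D₂(T₂ − T_b).
86.5·(19.2 − T_b) = 42.7·(26.6 − T_b)
T_b = (86.5·19.2 − 42.7·26.6) / (86.5 − 42.7) = 524.98 / 43.8 = 11.986 °C ≈ 12.0 °C.

12.0 °C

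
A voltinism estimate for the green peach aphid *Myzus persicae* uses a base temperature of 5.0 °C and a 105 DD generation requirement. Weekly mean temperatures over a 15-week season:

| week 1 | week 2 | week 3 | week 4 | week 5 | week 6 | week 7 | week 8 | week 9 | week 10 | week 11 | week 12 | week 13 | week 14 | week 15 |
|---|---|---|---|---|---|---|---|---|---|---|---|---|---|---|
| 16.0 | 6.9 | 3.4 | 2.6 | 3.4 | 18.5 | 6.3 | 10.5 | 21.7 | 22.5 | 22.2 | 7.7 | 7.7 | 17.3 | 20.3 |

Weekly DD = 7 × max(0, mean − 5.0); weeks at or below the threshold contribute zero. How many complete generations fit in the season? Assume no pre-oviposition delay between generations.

7 generations

Weekly DD (7 × max(0, T̄ − 5.0)): 77.0, 13.3, 0.0, 0.0, 0.0, 94.5, 9.1, 38.5, 116.9, 122.5, 120.4, 18.9, 18.9, 86.1, 107.1.
Season total = 823.2 DD.
Complete generations = ⌊823.2 / 105⌋ = 7.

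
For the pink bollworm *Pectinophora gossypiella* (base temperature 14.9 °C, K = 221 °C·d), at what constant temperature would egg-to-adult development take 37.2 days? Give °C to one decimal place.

20.8 °C

Required daily accumulation = 221 / 37.2 = 5.941 DD/day.
T = T_base + 5.941 = 14.9 + 5.941 = 20.841 ≈ 20.8 °C.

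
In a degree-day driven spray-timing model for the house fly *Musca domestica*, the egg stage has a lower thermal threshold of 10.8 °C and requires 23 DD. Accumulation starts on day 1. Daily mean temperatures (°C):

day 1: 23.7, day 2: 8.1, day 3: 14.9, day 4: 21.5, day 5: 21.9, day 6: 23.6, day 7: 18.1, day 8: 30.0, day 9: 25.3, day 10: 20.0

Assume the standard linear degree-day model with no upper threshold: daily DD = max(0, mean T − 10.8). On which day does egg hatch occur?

day 4

Daily DD above 10.8 °C: 12.9, 0.0, 4.1, 10.7, 11.1, 12.8, 7.3, 19.2, 14.5, 9.2.
Cumulative: 12.9, 12.9, 17.0, 27.7, 38.8, 51.6, 58.9, 78.1, 92.6, 101.8.
The total first reaches 23 DD on day 4.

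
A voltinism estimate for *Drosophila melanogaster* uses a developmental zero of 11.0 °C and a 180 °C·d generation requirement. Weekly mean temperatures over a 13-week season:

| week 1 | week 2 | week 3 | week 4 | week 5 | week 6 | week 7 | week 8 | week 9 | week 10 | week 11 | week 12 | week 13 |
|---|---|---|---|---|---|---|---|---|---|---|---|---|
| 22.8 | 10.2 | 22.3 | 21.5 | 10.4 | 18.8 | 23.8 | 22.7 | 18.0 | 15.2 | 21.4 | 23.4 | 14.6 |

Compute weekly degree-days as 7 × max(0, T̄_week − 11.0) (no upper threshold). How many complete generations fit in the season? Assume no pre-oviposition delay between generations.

4 generations

Weekly DD (7 × max(0, T̄ − 11.0)): 82.6, 0.0, 79.1, 73.5, 0.0, 54.6, 89.6, 81.9, 49.0, 29.4, 72.8, 86.8, 25.2.
Season total = 724.5 DD.
Complete generations = ⌊724.5 / 180⌋ = 4.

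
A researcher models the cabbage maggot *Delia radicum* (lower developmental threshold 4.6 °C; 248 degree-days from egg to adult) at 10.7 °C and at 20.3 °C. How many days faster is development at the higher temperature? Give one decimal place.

24.9 days

At 10.7 °C: 248 / (10.7 − 4.6) = 248 / 6.1 = 40.656 d.
At 20.3 °C: 248 / (20.3 − 4.6) = 248 / 15.7 = 15.796 d.
Difference = |40.656 − 15.796| = 24.860 ≈ 24.9 days.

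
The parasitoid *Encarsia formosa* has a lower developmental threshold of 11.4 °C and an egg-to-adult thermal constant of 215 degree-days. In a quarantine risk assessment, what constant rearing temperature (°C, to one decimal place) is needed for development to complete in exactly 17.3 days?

23.8 °C

Required daily accumulation = 215 / 17.3 = 12.428 DD/day.
T = T_base + 12.428 = 11.4 + 12.428 = 23.828 ≈ 23.8 °C.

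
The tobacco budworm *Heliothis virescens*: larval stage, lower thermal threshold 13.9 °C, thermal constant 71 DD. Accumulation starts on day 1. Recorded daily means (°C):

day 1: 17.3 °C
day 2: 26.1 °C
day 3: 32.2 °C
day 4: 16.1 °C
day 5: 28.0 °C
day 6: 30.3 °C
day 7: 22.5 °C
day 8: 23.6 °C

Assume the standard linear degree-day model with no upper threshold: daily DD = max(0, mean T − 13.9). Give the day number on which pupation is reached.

day 7

Daily DD above 13.9 °C: 3.4, 12.2, 18.3, 2.2, 14.1, 16.4, 8.6, 9.7.
Cumulative: 3.4, 15.6, 33.9, 36.1, 50.2, 66.6, 75.2, 84.9.
The total first reaches 71 DD on day 7.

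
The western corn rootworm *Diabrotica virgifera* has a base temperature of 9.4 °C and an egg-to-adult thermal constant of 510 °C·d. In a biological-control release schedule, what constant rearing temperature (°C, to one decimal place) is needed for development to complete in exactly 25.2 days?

Required daily accumulation = 510 / 25.2 = 20.238 DD/day.
T = T_base + 20.238 = 9.4 + 20.238 = 29.638 ≈ 29.6 °C.

29.6 °C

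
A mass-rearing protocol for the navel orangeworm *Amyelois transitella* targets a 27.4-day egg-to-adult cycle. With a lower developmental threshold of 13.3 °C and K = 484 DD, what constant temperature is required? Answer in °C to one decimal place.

Required daily accumulation = 484 / 27.4 = 17.664 DD/day.
T = T_base + 17.664 = 13.3 + 17.664 = 30.964 ≈ 31.0 °C.

31.0 °C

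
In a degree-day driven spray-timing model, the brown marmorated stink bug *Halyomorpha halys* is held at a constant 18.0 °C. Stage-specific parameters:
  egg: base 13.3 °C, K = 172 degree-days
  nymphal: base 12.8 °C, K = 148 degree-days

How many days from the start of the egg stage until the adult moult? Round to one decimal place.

egg: 172 / (18.0 − 13.3) = 172 / 4.7 = 36.596 d.
nymphal: 148 / (18.0 − 12.8) = 148 / 5.2 = 28.462 d.
Sum = 65.057 ≈ 65.1 days.

65.1 days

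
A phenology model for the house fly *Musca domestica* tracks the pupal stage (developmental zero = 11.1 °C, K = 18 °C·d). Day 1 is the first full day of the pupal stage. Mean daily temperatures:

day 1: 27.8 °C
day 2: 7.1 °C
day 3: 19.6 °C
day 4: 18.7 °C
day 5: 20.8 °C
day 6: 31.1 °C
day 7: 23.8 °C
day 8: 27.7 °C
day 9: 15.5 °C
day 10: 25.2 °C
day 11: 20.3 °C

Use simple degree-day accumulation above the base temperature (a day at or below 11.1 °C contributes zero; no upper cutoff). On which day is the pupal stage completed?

day 3

Daily DD above 11.1 °C: 16.7, 0.0, 8.5, 7.6, 9.7, 20.0, 12.7, 16.6, 4.4, 14.1, 9.2.
Cumulative: 16.7, 16.7, 25.2, 32.8, 42.5, 62.5, 75.2, 91.8, 96.2, 110.3, 119.5.
The total first reaches 18 DD on day 3.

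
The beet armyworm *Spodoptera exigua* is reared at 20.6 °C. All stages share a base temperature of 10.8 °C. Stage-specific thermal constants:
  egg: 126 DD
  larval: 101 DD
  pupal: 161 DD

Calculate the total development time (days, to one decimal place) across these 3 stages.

Daily accumulation at 20.6 °C = 20.6 − 10.8 = 9.8 DD/day.
Total K = 126 + 101 + 161 = 388 DD.
Total duration = 388 / 9.8 = 39.592 ≈ 39.6 days.

39.6 days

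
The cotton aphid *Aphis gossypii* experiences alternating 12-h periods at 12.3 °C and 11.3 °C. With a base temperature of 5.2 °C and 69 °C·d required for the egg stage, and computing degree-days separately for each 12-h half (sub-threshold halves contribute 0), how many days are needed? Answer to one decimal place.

Day half: max(0, 12.3 − 5.2) × 0.5 = 7.1 × 0.5 = 3.55 DD.
Night half: max(0, 11.3 − 5.2) × 0.5 = 6.1 × 0.5 = 3.05 DD.
Per 24 h: 6.60 DD/day.
Duration = 69 / 6.60 = 10.455 ≈ 10.5 days.

10.5 days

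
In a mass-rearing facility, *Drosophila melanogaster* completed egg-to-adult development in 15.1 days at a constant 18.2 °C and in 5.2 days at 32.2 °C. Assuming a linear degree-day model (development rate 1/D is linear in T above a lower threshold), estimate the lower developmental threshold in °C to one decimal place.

10.8 °C

Under the model K = D·(T − T_b), so D₁·(T₁ − T_b) = D₂·(T₂ − T_b).
15.1·(18.2 − T_b) = 5.2·(32.2 − T_b)
T_b = (15.1·18.2 − 5.2·32.2) / (15.1 − 5.2) = 107.38 / 9.9 = 10.846 °C ≈ 10.8 °C.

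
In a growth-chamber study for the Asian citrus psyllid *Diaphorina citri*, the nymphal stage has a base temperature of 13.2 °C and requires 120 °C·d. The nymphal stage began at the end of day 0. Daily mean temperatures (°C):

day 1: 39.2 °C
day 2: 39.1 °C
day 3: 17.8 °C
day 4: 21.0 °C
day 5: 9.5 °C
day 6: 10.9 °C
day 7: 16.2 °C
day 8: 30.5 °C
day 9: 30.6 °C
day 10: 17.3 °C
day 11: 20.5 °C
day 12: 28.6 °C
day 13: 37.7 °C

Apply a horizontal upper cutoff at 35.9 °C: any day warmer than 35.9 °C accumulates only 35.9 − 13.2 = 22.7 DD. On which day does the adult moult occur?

day 12

Daily DD above 13.2 °C (capped at 22.7): 22.7, 22.7, 4.6, 7.8, 0.0, 0.0, 3.0, 17.3, 17.4, 4.1, 7.3, 15.4, 22.7.
Cumulative: 22.7, 45.4, 50.0, 57.8, 57.8, 57.8, 60.8, 78.1, 95.5, 99.6, 106.9, 122.3, 145.0.
The total first reaches 120 DD on day 12.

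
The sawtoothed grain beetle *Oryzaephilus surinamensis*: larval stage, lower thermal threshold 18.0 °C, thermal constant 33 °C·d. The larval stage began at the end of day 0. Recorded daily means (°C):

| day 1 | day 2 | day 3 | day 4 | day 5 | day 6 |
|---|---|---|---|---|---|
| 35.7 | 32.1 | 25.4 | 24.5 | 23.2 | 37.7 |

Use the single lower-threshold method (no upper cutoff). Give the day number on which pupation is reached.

day 3

Daily DD above 18.0 °C: 17.7, 14.1, 7.4, 6.5, 5.2, 19.7.
Cumulative: 17.7, 31.8, 39.2, 45.7, 50.9, 70.6.
The total first reaches 33 DD on day 3.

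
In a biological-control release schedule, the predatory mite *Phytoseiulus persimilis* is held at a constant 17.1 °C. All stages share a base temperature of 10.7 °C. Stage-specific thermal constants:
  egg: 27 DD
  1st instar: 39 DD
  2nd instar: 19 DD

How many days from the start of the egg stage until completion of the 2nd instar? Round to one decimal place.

Daily accumulation at 17.1 °C = 17.1 − 10.7 = 6.4 DD/day.
Total K = 27 + 39 + 19 = 85 DD.
Total duration = 85 / 6.4 = 13.281 ≈ 13.3 days.

13.3 days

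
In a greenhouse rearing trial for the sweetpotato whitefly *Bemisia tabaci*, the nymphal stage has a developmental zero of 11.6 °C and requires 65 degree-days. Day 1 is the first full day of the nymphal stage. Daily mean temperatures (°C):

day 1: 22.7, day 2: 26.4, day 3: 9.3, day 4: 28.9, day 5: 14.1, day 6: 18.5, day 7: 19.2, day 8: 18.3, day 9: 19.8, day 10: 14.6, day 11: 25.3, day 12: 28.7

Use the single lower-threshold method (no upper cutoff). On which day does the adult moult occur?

day 8

Daily DD above 11.6 °C: 11.1, 14.8, 0.0, 17.3, 2.5, 6.9, 7.6, 6.7, 8.2, 3.0, 13.7, 17.1.
Cumulative: 11.1, 25.9, 25.9, 43.2, 45.7, 52.6, 60.2, 66.9, 75.1, 78.1, 91.8, 108.9.
The total first reaches 65 DD on day 8.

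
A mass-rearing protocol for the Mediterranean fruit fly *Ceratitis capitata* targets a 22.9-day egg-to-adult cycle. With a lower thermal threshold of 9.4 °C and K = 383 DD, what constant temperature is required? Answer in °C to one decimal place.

Required daily accumulation = 383 / 22.9 = 16.725 DD/day.
T = T_base + 16.725 = 9.4 + 16.725 = 26.125 ≈ 26.1 °C.

26.1 °C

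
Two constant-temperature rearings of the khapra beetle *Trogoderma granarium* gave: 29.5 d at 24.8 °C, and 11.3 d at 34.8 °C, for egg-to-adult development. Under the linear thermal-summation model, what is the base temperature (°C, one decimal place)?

18.6 °C

Linear rate model ⇒ the product D·(T − T_b) is constant across temperatures.
29.5·(24.8 − T_b) = 11.3·(34.8 − T_b)
T_b = (29.5·24.8 − 11.3·34.8) / (29.5 − 11.3) = 338.36 / 18.2 = 18.591 °C ≈ 18.6 °C.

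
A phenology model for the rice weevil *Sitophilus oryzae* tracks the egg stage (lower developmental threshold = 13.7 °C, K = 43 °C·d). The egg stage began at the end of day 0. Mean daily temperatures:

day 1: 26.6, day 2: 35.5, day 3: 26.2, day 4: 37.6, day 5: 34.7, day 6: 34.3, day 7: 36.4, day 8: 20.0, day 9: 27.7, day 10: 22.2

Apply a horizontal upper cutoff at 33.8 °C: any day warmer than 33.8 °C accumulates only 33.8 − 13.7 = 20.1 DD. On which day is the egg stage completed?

day 3

Daily DD above 13.7 °C (capped at 20.1): 12.9, 20.1, 12.5, 20.1, 20.1, 20.1, 20.1, 6.3, 14.0, 8.5.
Cumulative: 12.9, 33.0, 45.5, 65.6, 85.7, 105.8, 125.9, 132.2, 146.2, 154.7.
The total first reaches 43 DD on day 3.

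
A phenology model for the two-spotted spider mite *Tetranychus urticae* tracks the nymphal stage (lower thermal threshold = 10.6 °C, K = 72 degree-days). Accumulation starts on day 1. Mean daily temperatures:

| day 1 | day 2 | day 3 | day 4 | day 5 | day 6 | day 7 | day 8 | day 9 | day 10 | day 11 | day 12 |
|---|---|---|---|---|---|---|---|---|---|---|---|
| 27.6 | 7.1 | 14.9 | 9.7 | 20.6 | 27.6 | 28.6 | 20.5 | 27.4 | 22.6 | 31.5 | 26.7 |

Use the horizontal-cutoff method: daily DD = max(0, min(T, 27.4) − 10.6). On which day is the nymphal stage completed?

day 8

Daily DD above 10.6 °C (capped at 16.8): 16.8, 0.0, 4.3, 0.0, 10.0, 16.8, 16.8, 9.9, 16.8, 12.0, 16.8, 16.1.
Cumulative: 16.8, 16.8, 21.1, 21.1, 31.1, 47.9, 64.7, 74.6, 91.4, 103.4, 120.2, 136.3.
The total first reaches 72 DD on day 8.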